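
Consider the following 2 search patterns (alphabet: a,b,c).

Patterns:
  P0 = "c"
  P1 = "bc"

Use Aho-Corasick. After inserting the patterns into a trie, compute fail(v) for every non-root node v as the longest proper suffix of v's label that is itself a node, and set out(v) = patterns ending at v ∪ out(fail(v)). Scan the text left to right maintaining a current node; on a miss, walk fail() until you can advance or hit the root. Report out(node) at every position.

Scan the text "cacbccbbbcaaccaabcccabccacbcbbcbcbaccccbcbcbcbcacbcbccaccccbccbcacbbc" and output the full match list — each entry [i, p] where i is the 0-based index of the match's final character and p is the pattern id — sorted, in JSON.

Build:
Trie (insert patterns):
  0='ε' goto b→2 c→1
  1='c' goto ·  [P0 ends]
  2='b' goto c→3
  3='bc' goto ·  [P1 ends]

Failure links (BFS by depth):
  n1('c'): parent n0 fail=0; on 'c' 0 → fail=0;  out {0}∪∅={0}
  n2('b'): parent n0 fail=0; on 'b' 0 → fail=0;  out ∅∪∅=∅
  n3('bc'): parent n2 fail=0; on 'c' 0 → fail=1;  out {1}∪{0}={0,1}

Text stream:
pos 0 'c': at 1  → match P0@[0:0]
pos 1 'a': at 0 ·f
pos 2 'c': at 1  → match P0@[2:2]
pos 3 'b': at 2 ·f
pos 4 'c': at 3  → match P0@[4:4],P1@[3:4]
pos 5 'c': at 1 ·f  → match P0@[5:5]
pos 6 'b': at 2 ·f
pos 7 'b': at 2 ·f
pos 8 'b': at 2 ·f
pos 9 'c': at 3  → match P0@[9:9],P1@[8:9]
pos 10 'a': at 0 ·f
pos 11 'a': at 0
pos 12 'c': at 1  → match P0@[12:12]
pos 13 'c': at 1 ·f  → match P0@[13:13]
pos 14 'a': at 0 ·f
pos 15 'a': at 0
pos 16 'b': at 2
pos 17 'c': at 3  → match P0@[17:17],P1@[16:17]
pos 18 'c': at 1 ·f  → match P0@[18:18]
pos 19 'c': at 1 ·f  → match P0@[19:19]
pos 20 'a': at 0 ·f
pos 21 'b': at 2
pos 22 'c': at 3  → match P0@[22:22],P1@[21:22]
pos 23 'c': at 1 ·f  → match P0@[23:23]
pos 24 'a': at 0 ·f
pos 25 'c': at 1  → match P0@[25:25]
pos 26 'b': at 2 ·f
pos 27 'c': at 3  → match P0@[27:27],P1@[26:27]
pos 28 'b': at 2 ·f
pos 29 'b': at 2 ·f
pos 30 'c': at 3  → match P0@[30:30],P1@[29:30]
pos 31 'b': at 2 ·f
pos 32 'c': at 3  → match P0@[32:32],P1@[31:32]
pos 33 'b': at 2 ·f
pos 34 'a': at 0 ·f
pos 35 'c': at 1  → match P0@[35:35]
pos 36 'c': at 1 ·f  → match P0@[36:36]
pos 37 'c': at 1 ·f  → match P0@[37:37]
pos 38 'c': at 1 ·f  → match P0@[38:38]
pos 39 'b': at 2 ·f
pos 40 'c': at 3  → match P0@[40:40],P1@[39:40]
pos 41 'b': at 2 ·f
pos 42 'c': at 3  → match P0@[42:42],P1@[41:42]
pos 43 'b': at 2 ·f
pos 44 'c': at 3  → match P0@[44:44],P1@[43:44]
pos 45 'b': at 2 ·f
pos 46 'c': at 3  → match P0@[46:46],P1@[45:46]
pos 47 'a': at 0 ·f
pos 48 'c': at 1  → match P0@[48:48]
pos 49 'b': at 2 ·f
pos 50 'c': at 3  → match P0@[50:50],P1@[49:50]
pos 51 'b': at 2 ·f
pos 52 'c': at 3  → match P0@[52:52],P1@[51:52]
pos 53 'c': at 1 ·f  → match P0@[53:53]
pos 54 'a': at 0 ·f
pos 55 'c': at 1  → match P0@[55:55]
pos 56 'c': at 1 ·f  → match P0@[56:56]
pos 57 'c': at 1 ·f  → match P0@[57:57]
pos 58 'c': at 1 ·f  → match P0@[58:58]
pos 59 'b': at 2 ·f
pos 60 'c': at 3  → match P0@[60:60],P1@[59:60]
pos 61 'c': at 1 ·f  → match P0@[61:61]
pos 62 'b': at 2 ·f
pos 63 'c': at 3  → match P0@[63:63],P1@[62:63]
pos 64 'a': at 0 ·f
pos 65 'c': at 1  → match P0@[65:65]
pos 66 'b': at 2 ·f
pos 67 'b': at 2 ·f
pos 68 'c': at 3  → match P0@[68:68],P1@[67:68]

All matches (sorted): [[0,0],[2,0],[4,0],[4,1],[5,0],[9,0],[9,1],[12,0],[13,0],[17,0],[17,1],[18,0],[19,0],[22,0],[22,1],[23,0],[25,0],[27,0],[27,1],[30,0],[30,1],[32,0],[32,1],[35,0],[36,0],[37,0],[38,0],[40,0],[40,1],[42,0],[42,1],[44,0],[44,1],[46,0],[46,1],[48,0],[50,0],[50,1],[52,0],[52,1],[53,0],[55,0],[56,0],[57,0],[58,0],[60,0],[60,1],[61,0],[63,0],[63,1],[65,0],[68,0],[68,1]]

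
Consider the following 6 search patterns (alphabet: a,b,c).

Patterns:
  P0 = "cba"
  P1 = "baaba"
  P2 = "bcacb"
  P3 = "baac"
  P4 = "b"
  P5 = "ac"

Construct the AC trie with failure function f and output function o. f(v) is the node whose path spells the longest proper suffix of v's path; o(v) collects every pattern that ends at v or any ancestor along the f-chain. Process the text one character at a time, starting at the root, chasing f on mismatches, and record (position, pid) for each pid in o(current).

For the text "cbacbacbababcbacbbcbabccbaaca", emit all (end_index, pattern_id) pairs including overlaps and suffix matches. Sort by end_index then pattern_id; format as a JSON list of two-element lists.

Build automaton:
Trie nodes:
  n0 'ε': a→14 b→4 c→1
  n1 'c': b→2
  n2 'cb': a→3
  n3 'cba': ·  [P0 ends]
  n4 'b': a→5 c→9  [P4 ends]
  n5 'ba': a→6
  n6 'baa': b→7 c→13
  n7 'baab': a→8
  n8 'baaba': ·  [P1 ends]
  n9 'bc': a→10
  n10 'bca': c→11
  n11 'bcac': b→12
  n12 'bcacb': ·  [P2 ends]
  n13 'baac': ·  [P3 ends]
  n14 'a': c→15
  n15 'ac': ·  [P5 ends]

Failure links (BFS by depth):
  fail(1) 'c': from fail(0)=0 chase 'c': 0 ⇒ 0;  out=∅∪out(0)=∅
  fail(4) 'b': from fail(0)=0 chase 'b': 0 ⇒ 0;  out={4}∪out(0)={4}
  fail(14) 'a': from fail(0)=0 chase 'a': 0 ⇒ 0;  out=∅∪out(0)=∅
  fail(2) 'cb': from fail(1)=0 chase 'b': 0 ⇒ 4;  out=∅∪out(4)={4}
  fail(5) 'ba': from fail(4)=0 chase 'a': 0 ⇒ 14;  out=∅∪out(14)=∅
  fail(9) 'bc': from fail(4)=0 chase 'c': 0 ⇒ 1;  out=∅∪out(1)=∅
  fail(15) 'ac': from fail(14)=0 chase 'c': 0 ⇒ 1;  out={5}∪out(1)={5}
  fail(3) 'cba': from fail(2)=4 chase 'a': 4 ⇒ 5;  out={0}∪out(5)={0}
  fail(6) 'baa': from fail(5)=14 chase 'a': 14→0 ⇒ 14;  out=∅∪out(14)=∅
  fail(10) 'bca': from fail(9)=1 chase 'a': 1→0 ⇒ 14;  out=∅∪out(14)=∅
  fail(7) 'baab': from fail(6)=14 chase 'b': 14→0 ⇒ 4;  out=∅∪out(4)={4}
  fail(11) 'bcac': from fail(10)=14 chase 'c': 14 ⇒ 15;  out=∅∪out(15)={5}
  fail(13) 'baac': from fail(6)=14 chase 'c': 14 ⇒ 15;  out={3}∪out(15)={3,5}
  fail(8) 'baaba': from fail(7)=4 chase 'a': 4 ⇒ 5;  out={1}∪out(5)={1}
  fail(12) 'bcacb': from fail(11)=15 chase 'b': 15→1 ⇒ 2;  out={2}∪out(2)={2,4}

Run:
[0] read 'c'  n0⇒n1
[1] read 'b'  n1⇒n2  emit P4@[1:1]
[2] read 'a'  n2⇒n3  emit P0@[0:2]
[3] read 'c'  n3⇒n15 ·f  emit P5@[2:3]
[4] read 'b'  n15⇒n2 ·f  emit P4@[4:4]
[5] read 'a'  n2⇒n3  emit P0@[3:5]
[6] read 'c'  n3⇒n15 ·f  emit P5@[5:6]
[7] read 'b'  n15⇒n2 ·f  emit P4@[7:7]
[8] read 'a'  n2⇒n3  emit P0@[6:8]
[9] read 'b'  n3⇒n4 ·f  emit P4@[9:9]
[10] read 'a'  n4⇒n5
[11] read 'b'  n5⇒n4 ·f  emit P4@[11:11]
[12] read 'c'  n4⇒n9
[13] read 'b'  n9⇒n2 ·f  emit P4@[13:13]
[14] read 'a'  n2⇒n3  emit P0@[12:14]
[15] read 'c'  n3⇒n15 ·f  emit P5@[14:15]
[16] read 'b'  n15⇒n2 ·f  emit P4@[16:16]
[17] read 'b'  n2⇒n4 ·f  emit P4@[17:17]
[18] read 'c'  n4⇒n9
[19] read 'b'  n9⇒n2 ·f  emit P4@[19:19]
[20] read 'a'  n2⇒n3  emit P0@[18:20]
[21] read 'b'  n3⇒n4 ·f  emit P4@[21:21]
[22] read 'c'  n4⇒n9
[23] read 'c'  n9⇒n1 ·f
[24] read 'b'  n1⇒n2  emit P4@[24:24]
[25] read 'a'  n2⇒n3  emit P0@[23:25]
[26] read 'a'  n3⇒n6 ·f
[27] read 'c'  n6⇒n13  emit P3@[24:27],P5@[26:27]
[28] read 'a'  n13⇒n14 ·f

Matches: [[1,4],[2,0],[3,5],[4,4],[5,0],[6,5],[7,4],[8,0],[9,4],[11,4],[13,4],[14,0],[15,5],[16,4],[17,4],[19,4],[20,0],[21,4],[24,4],[25,0],[27,3],[27,5]]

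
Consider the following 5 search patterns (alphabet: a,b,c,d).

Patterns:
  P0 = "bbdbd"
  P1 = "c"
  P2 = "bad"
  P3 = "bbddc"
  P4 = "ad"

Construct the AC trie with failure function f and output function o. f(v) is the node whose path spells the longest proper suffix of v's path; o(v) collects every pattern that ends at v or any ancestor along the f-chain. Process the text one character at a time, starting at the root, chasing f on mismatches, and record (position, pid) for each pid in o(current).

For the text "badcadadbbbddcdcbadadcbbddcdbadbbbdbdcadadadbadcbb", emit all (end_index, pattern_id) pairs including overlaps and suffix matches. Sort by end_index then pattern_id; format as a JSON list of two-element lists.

Build:
Trie nodes:
  0='ε' goto a→11 b→1 c→6
  1='b' goto a→7 b→2
  2='bb' goto d→3
  3='bbd' goto b→4 d→9
  4='bbdb' goto d→5
  5='bbdbd' goto ·  [P0 ends]
  6='c' goto ·  [P1 ends]
  7='ba' goto d→8
  8='bad' goto ·  [P2 ends]
  9='bbdd' goto c→10
  10='bbddc' goto ·  [P3 ends]
  11='a' goto d→12
  12='ad' goto ·  [P4 ends]

BFS fail/out derivation:
  fail(1) 'b': from fail(0)=0 chase 'b': 0 ⇒ 0;  out=∅∪out(0)=∅
  fail(6) 'c': from fail(0)=0 chase 'c': 0 ⇒ 0;  out={1}∪out(0)={1}
  fail(11) 'a': from fail(0)=0 chase 'a': 0 ⇒ 0;  out=∅∪out(0)=∅
  fail(2) 'bb': from fail(1)=0 chase 'b': 0 ⇒ 1;  out=∅∪out(1)=∅
  fail(7) 'ba': from fail(1)=0 chase 'a': 0 ⇒ 11;  out=∅∪out(11)=∅
  fail(12) 'ad': from fail(11)=0 chase 'd': 0 ⇒ 0;  out={4}∪out(0)={4}
  fail(3) 'bbd': from fail(2)=1 chase 'd': 1→0 ⇒ 0;  out=∅∪out(0)=∅
  fail(8) 'bad': from fail(7)=11 chase 'd': 11 ⇒ 12;  out={2}∪out(12)={2,4}
  fail(4) 'bbdb': from fail(3)=0 chase 'b': 0 ⇒ 1;  out=∅∪out(1)=∅
  fail(9) 'bbdd': from fail(3)=0 chase 'd': 0 ⇒ 0;  out=∅∪out(0)=∅
  fail(5) 'bbdbd': from fail(4)=1 chase 'd': 1→0 ⇒ 0;  out={0}∪out(0)={0}
  fail(10) 'bbddc': from fail(9)=0 chase 'c': 0 ⇒ 6;  out={3}∪out(6)={1,3}

Text stream:
pos 0 'b': at 1
pos 1 'a': at 7
pos 2 'd': at 8  → match P2@[0:2],P4@[1:2]
pos 3 'c': at 6 ·f  → match P1@[3:3]
pos 4 'a': at 11 ·f
pos 5 'd': at 12  → match P4@[4:5]
pos 6 'a': at 11 ·f
pos 7 'd': at 12  → match P4@[6:7]
pos 8 'b': at 1 ·f
pos 9 'b': at 2
pos 10 'b': at 2 ·f
pos 11 'd': at 3
pos 12 'd': at 9
pos 13 'c': at 10  → match P1@[13:13],P3@[9:13]
pos 14 'd': at 0 ·f
pos 15 'c': at 6  → match P1@[15:15]
pos 16 'b': at 1 ·f
pos 17 'a': at 7
pos 18 'd': at 8  → match P2@[16:18],P4@[17:18]
pos 19 'a': at 11 ·f
pos 20 'd': at 12  → match P4@[19:20]
pos 21 'c': at 6 ·f  → match P1@[21:21]
pos 22 'b': at 1 ·f
pos 23 'b': at 2
pos 24 'd': at 3
pos 25 'd': at 9
pos 26 'c': at 10  → match P1@[26:26],P3@[22:26]
pos 27 'd': at 0 ·f
pos 28 'b': at 1
pos 29 'a': at 7
pos 30 'd': at 8  → match P2@[28:30],P4@[29:30]
pos 31 'b': at 1 ·f
pos 32 'b': at 2
pos 33 'b': at 2 ·f
pos 34 'd': at 3
pos 35 'b': at 4
pos 36 'd': at 5  → match P0@[32:36]
pos 37 'c': at 6 ·f  → match P1@[37:37]
pos 38 'a': at 11 ·f
pos 39 'd': at 12  → match P4@[38:39]
pos 40 'a': at 11 ·f
pos 41 'd': at 12  → match P4@[40:41]
pos 42 'a': at 11 ·f
pos 43 'd': at 12  → match P4@[42:43]
pos 44 'b': at 1 ·f
pos 45 'a': at 7
pos 46 'd': at 8  → match P2@[44:46],P4@[45:46]
pos 47 'c': at 6 ·f  → match P1@[47:47]
pos 48 'b': at 1 ·f
pos 49 'b': at 2

All matches (sorted): [[2,2],[2,4],[3,1],[5,4],[7,4],[13,1],[13,3],[15,1],[18,2],[18,4],[20,4],[21,1],[26,1],[26,3],[30,2],[30,4],[36,0],[37,1],[39,4],[41,4],[43,4],[46,2],[46,4],[47,1]]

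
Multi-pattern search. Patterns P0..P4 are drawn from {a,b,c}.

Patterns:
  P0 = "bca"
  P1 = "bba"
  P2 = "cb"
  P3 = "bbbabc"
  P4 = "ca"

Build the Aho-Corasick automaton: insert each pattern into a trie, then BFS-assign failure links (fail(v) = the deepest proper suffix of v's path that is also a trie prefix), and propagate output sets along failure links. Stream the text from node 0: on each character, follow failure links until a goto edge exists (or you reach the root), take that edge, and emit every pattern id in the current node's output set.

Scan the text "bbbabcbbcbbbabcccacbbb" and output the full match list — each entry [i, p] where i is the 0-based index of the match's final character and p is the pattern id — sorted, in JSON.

Build automaton:
Trie (insert patterns):
  0='ε' goto b→1 c→6
  1='b' goto b→4 c→2
  2='bc' goto a→3
  3='bca' goto ·  [P0 ends]
  4='bb' goto a→5 b→8
  5='bba' goto ·  [P1 ends]
  6='c' goto a→12 b→7
  7='cb' goto ·  [P2 ends]
  8='bbb' goto a→9
  9='bbba' goto b→10
  10='bbbab' goto c→11
  11='bbbabc' goto ·  [P3 ends]
  12='ca' goto ·  [P4 ends]

Failure links (BFS by depth):
  n1('b'): parent n0 fail=0; on 'b' 0 → fail=0;  out ∅∪∅=∅
  n6('c'): parent n0 fail=0; on 'c' 0 → fail=0;  out ∅∪∅=∅
  n2('bc'): parent n1 fail=0; on 'c' 0 → fail=6;  out ∅∪∅=∅
  n4('bb'): parent n1 fail=0; on 'b' 0 → fail=1;  out ∅∪∅=∅
  n7('cb'): parent n6 fail=0; on 'b' 0 → fail=1;  out {2}∪∅={2}
  n12('ca'): parent n6 fail=0; on 'a' 0 → fail=0;  out {4}∪∅={4}
  n3('bca'): parent n2 fail=6; on 'a' 6 → fail=12;  out {0}∪{4}={0,4}
  n5('bba'): parent n4 fail=1; on 'a' 1→0 → fail=0;  out {1}∪∅={1}
  n8('bbb'): parent n4 fail=1; on 'b' 1 → fail=4;  out ∅∪∅=∅
  n9('bbba'): parent n8 fail=4; on 'a' 4 → fail=5;  out ∅∪{1}={1}
  n10('bbbab'): parent n9 fail=5; on 'b' 5→0 → fail=1;  out ∅∪∅=∅
  n11('bbbabc'): parent n10 fail=1; on 'c' 1 → fail=2;  out {3}∪∅={3}

Scan:
pos 0 'b': at 1
pos 1 'b': at 4
pos 2 'b': at 8
pos 3 'a': at 9  ** P1@[1:3]
pos 4 'b': at 10
pos 5 'c': at 11  ** P3@[0:5]
pos 6 'b': at 7 (via fail)  ** P2@[5:6]
pos 7 'b': at 4 (via fail)
pos 8 'c': at 2 (via fail)
pos 9 'b': at 7 (via fail)  ** P2@[8:9]
pos 10 'b': at 4 (via fail)
pos 11 'b': at 8
pos 12 'a': at 9  ** P1@[10:12]
pos 13 'b': at 10
pos 14 'c': at 11  ** P3@[9:14]
pos 15 'c': at 6 (via fail)
pos 16 'c': at 6 (via fail)
pos 17 'a': at 12  ** P4@[16:17]
pos 18 'c': at 6 (via fail)
pos 19 'b': at 7  ** P2@[18:19]
pos 20 'b': at 4 (via fail)
pos 21 'b': at 8

All matches (sorted): [[3,1],[5,3],[6,2],[9,2],[12,1],[14,3],[17,4],[19,2]]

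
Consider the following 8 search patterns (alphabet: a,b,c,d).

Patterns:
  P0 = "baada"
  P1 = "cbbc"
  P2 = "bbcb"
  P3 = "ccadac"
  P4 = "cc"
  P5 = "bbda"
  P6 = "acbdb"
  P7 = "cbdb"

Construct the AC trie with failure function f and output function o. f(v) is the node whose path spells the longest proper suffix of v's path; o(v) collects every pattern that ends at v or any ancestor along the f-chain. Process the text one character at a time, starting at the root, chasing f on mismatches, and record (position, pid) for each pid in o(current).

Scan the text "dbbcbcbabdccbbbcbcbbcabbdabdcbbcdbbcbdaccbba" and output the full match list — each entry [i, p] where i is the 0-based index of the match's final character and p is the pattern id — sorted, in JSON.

Build automaton:
Trie (insert patterns):
  0='ε' goto a→20 b→1 c→6
  1='b' goto a→2 b→10
  2='ba' goto a→3
  3='baa' goto d→4
  4='baad' goto a→5
  5='baada' goto ·  ←P0
  6='c' goto b→7 c→13
  7='cb' goto b→8 d→25
  8='cbb' goto c→9
  9='cbbc' goto ·  ←P1
  10='bb' goto c→11 d→18
  11='bbc' goto b→12
  12='bbcb' goto ·  ←P2
  13='cc' goto a→14  ←P4
  14='cca' goto d→15
  15='ccad' goto a→16
  16='ccada' goto c→17
  17='ccadac' goto ·  ←P3
  18='bbd' goto a→19
  19='bbda' goto ·  ←P5
  20='a' goto c→21
  21='ac' goto b→22
  22='acb' goto d→23
  23='acbd' goto b→24
  24='acbdb' goto ·  ←P6
  25='cbd' goto b→26
  26='cbdb' goto ·  ←P7

BFS fail/out derivation:
  n1('b'): parent n0 fail=0; on 'b' 0 → fail=0;  out ∅∪∅=∅
  n6('c'): parent n0 fail=0; on 'c' 0 → fail=0;  out ∅∪∅=∅
  n20('a'): parent n0 fail=0; on 'a' 0 → fail=0;  out ∅∪∅=∅
  n2('ba'): parent n1 fail=0; on 'a' 0 → fail=20;  out ∅∪∅=∅
  n7('cb'): parent n6 fail=0; on 'b' 0 → fail=1;  out ∅∪∅=∅
  n10('bb'): parent n1 fail=0; on 'b' 0 → fail=1;  out ∅∪∅=∅
  n13('cc'): parent n6 fail=0; on 'c' 0 → fail=6;  out {4}∪∅={4}
  n21('ac'): parent n20 fail=0; on 'c' 0 → fail=6;  out ∅∪∅=∅
  n3('baa'): parent n2 fail=20; on 'a' 20→0 → fail=20;  out ∅∪∅=∅
  n8('cbb'): parent n7 fail=1; on 'b' 1 → fail=10;  out ∅∪∅=∅
  n11('bbc'): parent n10 fail=1; on 'c' 1→0 → fail=6;  out ∅∪∅=∅
  n14('cca'): parent n13 fail=6; on 'a' 6→0 → fail=20;  out ∅∪∅=∅
  n18('bbd'): parent n10 fail=1; on 'd' 1→0 → fail=0;  out ∅∪∅=∅
  n22('acb'): parent n21 fail=6; on 'b' 6 → fail=7;  out ∅∪∅=∅
  n25('cbd'): parent n7 fail=1; on 'd' 1→0 → fail=0;  out ∅∪∅=∅
  n4('baad'): parent n3 fail=20; on 'd' 20→0 → fail=0;  out ∅∪∅=∅
  n9('cbbc'): parent n8 fail=10; on 'c' 10 → fail=11;  out {1}∪∅={1}
  n12('bbcb'): parent n11 fail=6; on 'b' 6 → fail=7;  out {2}∪∅={2}
  n15('ccad'): parent n14 fail=20; on 'd' 20→0 → fail=0;  out ∅∪∅=∅
  n19('bbda'): parent n18 fail=0; on 'a' 0 → fail=20;  out {5}∪∅={5}
  n23('acbd'): parent n22 fail=7; on 'd' 7 → fail=25;  out ∅∪∅=∅
  n26('cbdb'): parent n25 fail=0; on 'b' 0 → fail=1;  out {7}∪∅={7}
  n5('baada'): parent n4 fail=0; on 'a' 0 → fail=20;  out {0}∪∅={0}
  n16('ccada'): parent n15 fail=0; on 'a' 0 → fail=20;  out ∅∪∅=∅
  n24('acbdb'): parent n23 fail=25; on 'b' 25 → fail=26;  out {6}∪{7}={6,7}
  n17('ccadac'): parent n16 fail=20; on 'c' 20 → fail=21;  out {3}∪∅={3}

Run:
i=0 'd': node 0→0
i=1 'b': node 0→1
i=2 'b': node 1→10
i=3 'c': node 10→11
i=4 'b': node 11→12  emit P2@[1:4]
i=5 'c': node 12→6 (via fail)
i=6 'b': node 6→7
i=7 'a': node 7→2 (via fail)
i=8 'b': node 2→1 (via fail)
i=9 'd': node 1→0 (via fail)
i=10 'c': node 0→6
i=11 'c': node 6→13  emit P4@[10:11]
i=12 'b': node 13→7 (via fail)
i=13 'b': node 7→8
i=14 'b': node 8→10 (via fail)
i=15 'c': node 10→11
i=16 'b': node 11→12  emit P2@[13:16]
i=17 'c': node 12→6 (via fail)
i=18 'b': node 6→7
i=19 'b': node 7→8
i=20 'c': node 8→9  emit P1@[17:20]
i=21 'a': node 9→20 (via fail)
i=22 'b': node 20→1 (via fail)
i=23 'b': node 1→10
i=24 'd': node 10→18
i=25 'a': node 18→19  emit P5@[22:25]
i=26 'b': node 19→1 (via fail)
i=27 'd': node 1→0 (via fail)
i=28 'c': node 0→6
i=29 'b': node 6→7
i=30 'b': node 7→8
i=31 'c': node 8→9  emit P1@[28:31]
i=32 'd': node 9→0 (via fail)
i=33 'b': node 0→1
i=34 'b': node 1→10
i=35 'c': node 10→11
i=36 'b': node 11→12  emit P2@[33:36]
i=37 'd': node 12→25 (via fail)
i=38 'a': node 25→20 (via fail)
i=39 'c': node 20→21
i=40 'c': node 21→13 (via fail)  emit P4@[39:40]
i=41 'b': node 13→7 (via fail)
i=42 'b': node 7→8
i=43 'a': node 8→2 (via fail)

Result: [[4,2],[11,4],[16,2],[20,1],[25,5],[31,1],[36,2],[40,4]]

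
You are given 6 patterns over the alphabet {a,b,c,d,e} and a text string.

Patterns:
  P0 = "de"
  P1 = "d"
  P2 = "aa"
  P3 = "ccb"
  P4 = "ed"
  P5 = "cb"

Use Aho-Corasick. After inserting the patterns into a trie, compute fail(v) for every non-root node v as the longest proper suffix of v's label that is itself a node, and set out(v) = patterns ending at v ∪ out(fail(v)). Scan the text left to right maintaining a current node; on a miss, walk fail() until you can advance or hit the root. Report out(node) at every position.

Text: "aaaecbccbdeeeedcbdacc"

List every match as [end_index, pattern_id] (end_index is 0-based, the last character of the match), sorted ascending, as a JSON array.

Construct AC machine:
Trie (insert patterns):
  n0 'ε': a→3 c→5 d→1 e→8
  n1 'd': e→2  ←P1
  n2 'de': ·  ←P0
  n3 'a': a→4
  n4 'aa': ·  ←P2
  n5 'c': b→10 c→6
  n6 'cc': b→7
  n7 'ccb': ·  ←P3
  n8 'e': d→9
  n9 'ed': ·  ←P4
  n10 'cb': ·  ←P5

Failure links (BFS by depth):
  fail(1) 'd': from fail(0)=0 chase 'd': 0 ⇒ 0;  out={1}∪out(0)={1}
  fail(3) 'a': from fail(0)=0 chase 'a': 0 ⇒ 0;  out=∅∪out(0)=∅
  fail(5) 'c': from fail(0)=0 chase 'c': 0 ⇒ 0;  out=∅∪out(0)=∅
  fail(8) 'e': from fail(0)=0 chase 'e': 0 ⇒ 0;  out=∅∪out(0)=∅
  fail(2) 'de': from fail(1)=0 chase 'e': 0 ⇒ 8;  out={0}∪out(8)={0}
  fail(4) 'aa': from fail(3)=0 chase 'a': 0 ⇒ 3;  out={2}∪out(3)={2}
  fail(6) 'cc': from fail(5)=0 chase 'c': 0 ⇒ 5;  out=∅∪out(5)=∅
  fail(9) 'ed': from fail(8)=0 chase 'd': 0 ⇒ 1;  out={4}∪out(1)={1,4}
  fail(10) 'cb': from fail(5)=0 chase 'b': 0 ⇒ 0;  out={5}∪out(0)={5}
  fail(7) 'ccb': from fail(6)=5 chase 'b': 5 ⇒ 10;  out={3}∪out(10)={3,5}

Run:
i=0 'a': node 0→3
i=1 'a': node 3→4  ** P2@[0:1]
i=2 'a': node 4→4 ·f  ** P2@[1:2]
i=3 'e': node 4→8 ·f
i=4 'c': node 8→5 ·f
i=5 'b': node 5→10  ** P5@[4:5]
i=6 'c': node 10→5 ·f
i=7 'c': node 5→6
i=8 'b': node 6→7  ** P3@[6:8],P5@[7:8]
i=9 'd': node 7→1 ·f  ** P1@[9:9]
i=10 'e': node 1→2  ** P0@[9:10]
i=11 'e': node 2→8 ·f
i=12 'e': node 8→8 ·f
i=13 'e': node 8→8 ·f
i=14 'd': node 8→9  ** P1@[14:14],P4@[13:14]
i=15 'c': node 9→5 ·f
i=16 'b': node 5→10  ** P5@[15:16]
i=17 'd': node 10→1 ·f  ** P1@[17:17]
i=18 'a': node 1→3 ·f
i=19 'c': node 3→5 ·f
i=20 'c': node 5→6

Result: [[1,2],[2,2],[5,5],[8,3],[8,5],[9,1],[10,0],[14,1],[14,4],[16,5],[17,1]]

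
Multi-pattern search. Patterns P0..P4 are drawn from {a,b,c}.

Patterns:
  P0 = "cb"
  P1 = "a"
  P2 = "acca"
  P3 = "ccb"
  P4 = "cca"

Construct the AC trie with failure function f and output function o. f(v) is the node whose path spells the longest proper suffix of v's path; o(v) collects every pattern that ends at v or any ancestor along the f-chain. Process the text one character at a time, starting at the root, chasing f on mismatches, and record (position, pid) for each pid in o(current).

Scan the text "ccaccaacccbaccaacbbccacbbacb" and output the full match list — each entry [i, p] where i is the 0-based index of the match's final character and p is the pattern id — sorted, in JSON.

Build automaton:
Trie nodes:
  0='ε' goto a→3 c→1
  1='c' goto b→2 c→7
  2='cb' goto ·  [P0 ends]
  3='a' goto c→4  [P1 ends]
  4='ac' goto c→5
  5='acc' goto a→6
  6='acca' goto ·  [P2 ends]
  7='cc' goto a→9 b→8
  8='ccb' goto ·  [P3 ends]
  9='cca' goto ·  [P4 ends]

BFS fail/out derivation:
  fail(1) 'c': from fail(0)=0 chase 'c': 0 ⇒ 0;  out=∅∪out(0)=∅
  fail(3) 'a': from fail(0)=0 chase 'a': 0 ⇒ 0;  out={1}∪out(0)={1}
  fail(2) 'cb': from fail(1)=0 chase 'b': 0 ⇒ 0;  out={0}∪out(0)={0}
  fail(4) 'ac': from fail(3)=0 chase 'c': 0 ⇒ 1;  out=∅∪out(1)=∅
  fail(7) 'cc': from fail(1)=0 chase 'c': 0 ⇒ 1;  out=∅∪out(1)=∅
  fail(5) 'acc': from fail(4)=1 chase 'c': 1 ⇒ 7;  out=∅∪out(7)=∅
  fail(8) 'ccb': from fail(7)=1 chase 'b': 1 ⇒ 2;  out={3}∪out(2)={0,3}
  fail(9) 'cca': from fail(7)=1 chase 'a': 1→0 ⇒ 3;  out={4}∪out(3)={1,4}
  fail(6) 'acca': from fail(5)=7 chase 'a': 7 ⇒ 9;  out={2}∪out(9)={1,2,4}

Scan:
[0] read 'c'  n0⇒n1
[1] read 'c'  n1⇒n7
[2] read 'a'  n7⇒n9  → match P1@[2:2],P4@[0:2]
[3] read 'c'  n9⇒n4 ·f
[4] read 'c'  n4⇒n5
[5] read 'a'  n5⇒n6  → match P1@[5:5],P2@[2:5],P4@[3:5]
[6] read 'a'  n6⇒n3 ·f  → match P1@[6:6]
[7] read 'c'  n3⇒n4
[8] read 'c'  n4⇒n5
[9] read 'c'  n5⇒n7 ·f
[10] read 'b'  n7⇒n8  → match P0@[9:10],P3@[8:10]
[11] read 'a'  n8⇒n3 ·f  → match P1@[11:11]
[12] read 'c'  n3⇒n4
[13] read 'c'  n4⇒n5
[14] read 'a'  n5⇒n6  → match P1@[14:14],P2@[11:14],P4@[12:14]
[15] read 'a'  n6⇒n3 ·f  → match P1@[15:15]
[16] read 'c'  n3⇒n4
[17] read 'b'  n4⇒n2 ·f  → match P0@[16:17]
[18] read 'b'  n2⇒n0 ·f
[19] read 'c'  n0⇒n1
[20] read 'c'  n1⇒n7
[21] read 'a'  n7⇒n9  → match P1@[21:21],P4@[19:21]
[22] read 'c'  n9⇒n4 ·f
[23] read 'b'  n4⇒n2 ·f  → match P0@[22:23]
[24] read 'b'  n2⇒n0 ·f
[25] read 'a'  n0⇒n3  → match P1@[25:25]
[26] read 'c'  n3⇒n4
[27] read 'b'  n4⇒n2 ·f  → match P0@[26:27]

Result: [[2,1],[2,4],[5,1],[5,2],[5,4],[6,1],[10,0],[10,3],[11,1],[14,1],[14,2],[14,4],[15,1],[17,0],[21,1],[21,4],[23,0],[25,1],[27,0]]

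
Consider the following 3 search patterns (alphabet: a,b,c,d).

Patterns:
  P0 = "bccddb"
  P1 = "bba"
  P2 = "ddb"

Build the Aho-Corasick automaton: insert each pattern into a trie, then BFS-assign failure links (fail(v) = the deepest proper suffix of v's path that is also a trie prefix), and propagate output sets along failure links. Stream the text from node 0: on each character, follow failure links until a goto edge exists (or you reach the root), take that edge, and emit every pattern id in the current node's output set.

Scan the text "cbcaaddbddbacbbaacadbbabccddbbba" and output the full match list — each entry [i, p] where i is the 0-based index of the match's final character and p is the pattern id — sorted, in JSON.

Build:
Trie nodes:
  n0 'ε': b→1 d→9
  n1 'b': b→7 c→2
  n2 'bc': c→3
  n3 'bcc': d→4
  n4 'bccd': d→5
  n5 'bccdd': b→6
  n6 'bccddb': ·  ←P0
  n7 'bb': a→8
  n8 'bba': ·  ←P1
  n9 'd': d→10
  n10 'dd': b→11
  n11 'ddb': ·  ←P2

BFS fail/out derivation:
  n1('b'): parent n0 fail=0; on 'b' 0 → fail=0;  out ∅∪∅=∅
  n9('d'): parent n0 fail=0; on 'd' 0 → fail=0;  out ∅∪∅=∅
  n2('bc'): parent n1 fail=0; on 'c' 0 → fail=0;  out ∅∪∅=∅
  n7('bb'): parent n1 fail=0; on 'b' 0 → fail=1;  out ∅∪∅=∅
  n10('dd'): parent n9 fail=0; on 'd' 0 → fail=9;  out ∅∪∅=∅
  n3('bcc'): parent n2 fail=0; on 'c' 0 → fail=0;  out ∅∪∅=∅
  n8('bba'): parent n7 fail=1; on 'a' 1→0 → fail=0;  out {1}∪∅={1}
  n11('ddb'): parent n10 fail=9; on 'b' 9→0 → fail=1;  out {2}∪∅={2}
  n4('bccd'): parent n3 fail=0; on 'd' 0 → fail=9;  out ∅∪∅=∅
  n5('bccdd'): parent n4 fail=9; on 'd' 9 → fail=10;  out ∅∪∅=∅
  n6('bccddb'): parent n5 fail=10; on 'b' 10 → fail=11;  out {0}∪{2}={0,2}

Text stream:
i=0 'c': node 0→0
i=1 'b': node 0→1
i=2 'c': node 1→2
i=3 'a': node 2→0 (fail-walked)
i=4 'a': node 0→0
i=5 'd': node 0→9
i=6 'd': node 9→10
i=7 'b': node 10→11  → match P2@[5:7]
i=8 'd': node 11→9 (fail-walked)
i=9 'd': node 9→10
i=10 'b': node 10→11  → match P2@[8:10]
i=11 'a': node 11→0 (fail-walked)
i=12 'c': node 0→0
i=13 'b': node 0→1
i=14 'b': node 1→7
i=15 'a': node 7→8  → match P1@[13:15]
i=16 'a': node 8→0 (fail-walked)
i=17 'c': node 0→0
i=18 'a': node 0→0
i=19 'd': node 0→9
i=20 'b': node 9→1 (fail-walked)
i=21 'b': node 1→7
i=22 'a': node 7→8  → match P1@[20:22]
i=23 'b': node 8→1 (fail-walked)
i=24 'c': node 1→2
i=25 'c': node 2→3
i=26 'd': node 3→4
i=27 'd': node 4→5
i=28 'b': node 5→6  → match P0@[23:28],P2@[26:28]
i=29 'b': node 6→7 (fail-walked)
i=30 'b': node 7→7 (fail-walked)
i=31 'a': node 7→8  → match P1@[29:31]

Result: [[7,2],[10,2],[15,1],[22,1],[28,0],[28,2],[31,1]]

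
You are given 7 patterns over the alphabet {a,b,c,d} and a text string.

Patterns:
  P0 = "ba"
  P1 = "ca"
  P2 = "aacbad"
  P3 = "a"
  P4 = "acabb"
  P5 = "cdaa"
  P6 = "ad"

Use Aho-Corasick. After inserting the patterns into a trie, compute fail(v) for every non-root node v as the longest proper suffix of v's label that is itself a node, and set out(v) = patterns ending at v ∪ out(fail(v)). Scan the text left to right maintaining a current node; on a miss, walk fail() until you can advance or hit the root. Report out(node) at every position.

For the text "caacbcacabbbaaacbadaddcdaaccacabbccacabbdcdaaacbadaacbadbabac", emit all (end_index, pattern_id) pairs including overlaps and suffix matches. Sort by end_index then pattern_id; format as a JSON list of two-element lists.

Construct AC machine:
Trie (insert patterns):
  0='ε' goto a→5 b→1 c→3
  1='b' goto a→2
  2='ba' goto ·  [P0 ends]
  3='c' goto a→4 d→15
  4='ca' goto ·  [P1 ends]
  5='a' goto a→6 c→11 d→18  [P3 ends]
  6='aa' goto c→7
  7='aac' goto b→8
  8='aacb' goto a→9
  9='aacba' goto d→10
  10='aacbad' goto ·  [P2 ends]
  11='ac' goto a→12
  12='aca' goto b→13
  13='acab' goto b→14
  14='acabb' goto ·  [P4 ends]
  15='cd' goto a→16
  16='cda' goto a→17
  17='cdaa' goto ·  [P5 ends]
  18='ad' goto ·  [P6 ends]

Failure links (BFS by depth):
  n1('b'): parent n0 fail=0; on 'b' 0 → fail=0;  out ∅∪∅=∅
  n3('c'): parent n0 fail=0; on 'c' 0 → fail=0;  out ∅∪∅=∅
  n5('a'): parent n0 fail=0; on 'a' 0 → fail=0;  out {3}∪∅={3}
  n2('ba'): parent n1 fail=0; on 'a' 0 → fail=5;  out {0}∪{3}={0,3}
  n4('ca'): parent n3 fail=0; on 'a' 0 → fail=5;  out {1}∪{3}={1,3}
  n6('aa'): parent n5 fail=0; on 'a' 0 → fail=5;  out ∅∪{3}={3}
  n11('ac'): parent n5 fail=0; on 'c' 0 → fail=3;  out ∅∪∅=∅
  n15('cd'): parent n3 fail=0; on 'd' 0 → fail=0;  out ∅∪∅=∅
  n18('ad'): parent n5 fail=0; on 'd' 0 → fail=0;  out {6}∪∅={6}
  n7('aac'): parent n6 fail=5; on 'c' 5 → fail=11;  out ∅∪∅=∅
  n12('aca'): parent n11 fail=3; on 'a' 3 → fail=4;  out ∅∪{1,3}={1,3}
  n16('cda'): parent n15 fail=0; on 'a' 0 → fail=5;  out ∅∪{3}={3}
  n8('aacb'): parent n7 fail=11; on 'b' 11→3→0 → fail=1;  out ∅∪∅=∅
  n13('acab'): parent n12 fail=4; on 'b' 4→5→0 → fail=1;  out ∅∪∅=∅
  n17('cdaa'): parent n16 fail=5; on 'a' 5 → fail=6;  out {5}∪{3}={3,5}
  n9('aacba'): parent n8 fail=1; on 'a' 1 → fail=2;  out ∅∪{0,3}={0,3}
  n14('acabb'): parent n13 fail=1; on 'b' 1→0 → fail=1;  out {4}∪∅={4}
  n10('aacbad'): parent n9 fail=2; on 'd' 2→5 → fail=18;  out {2}∪{6}={2,6}

Scan:
[0] read 'c'  n0⇒n3
[1] read 'a'  n3⇒n4  emit P1@[0:1],P3@[1:1]
[2] read 'a'  n4⇒n6 ·f  emit P3@[2:2]
[3] read 'c'  n6⇒n7
[4] read 'b'  n7⇒n8
[5] read 'c'  n8⇒n3 ·f
[6] read 'a'  n3⇒n4  emit P1@[5:6],P3@[6:6]
[7] read 'c'  n4⇒n11 ·f
[8] read 'a'  n11⇒n12  emit P1@[7:8],P3@[8:8]
[9] read 'b'  n12⇒n13
[10] read 'b'  n13⇒n14  emit P4@[6:10]
[11] read 'b'  n14⇒n1 ·f
[12] read 'a'  n1⇒n2  emit P0@[11:12],P3@[12:12]
[13] read 'a'  n2⇒n6 ·f  emit P3@[13:13]
[14] read 'a'  n6⇒n6 ·f  emit P3@[14:14]
[15] read 'c'  n6⇒n7
[16] read 'b'  n7⇒n8
[17] read 'a'  n8⇒n9  emit P0@[16:17],P3@[17:17]
[18] read 'd'  n9⇒n10  emit P2@[13:18],P6@[17:18]
[19] read 'a'  n10⇒n5 ·f  emit P3@[19:19]
[20] read 'd'  n5⇒n18  emit P6@[19:20]
[21] read 'd'  n18⇒n0 ·f
[22] read 'c'  n0⇒n3
[23] read 'd'  n3⇒n15
[24] read 'a'  n15⇒n16  emit P3@[24:24]
[25] read 'a'  n16⇒n17  emit P3@[25:25],P5@[22:25]
[26] read 'c'  n17⇒n7 ·f
[27] read 'c'  n7⇒n3 ·f
[28] read 'a'  n3⇒n4  emit P1@[27:28],P3@[28:28]
[29] read 'c'  n4⇒n11 ·f
[30] read 'a'  n11⇒n12  emit P1@[29:30],P3@[30:30]
[31] read 'b'  n12⇒n13
[32] read 'b'  n13⇒n14  emit P4@[28:32]
[33] read 'c'  n14⇒n3 ·f
[34] read 'c'  n3⇒n3 ·f
[35] read 'a'  n3⇒n4  emit P1@[34:35],P3@[35:35]
[36] read 'c'  n4⇒n11 ·f
[37] read 'a'  n11⇒n12  emit P1@[36:37],P3@[37:37]
[38] read 'b'  n12⇒n13
[39] read 'b'  n13⇒n14  emit P4@[35:39]
[40] read 'd'  n14⇒n0 ·f
[41] read 'c'  n0⇒n3
[42] read 'd'  n3⇒n15
[43] read 'a'  n15⇒n16  emit P3@[43:43]
[44] read 'a'  n16⇒n17  emit P3@[44:44],P5@[41:44]
[45] read 'a'  n17⇒n6 ·f  emit P3@[45:45]
[46] read 'c'  n6⇒n7
[47] read 'b'  n7⇒n8
[48] read 'a'  n8⇒n9  emit P0@[47:48],P3@[48:48]
[49] read 'd'  n9⇒n10  emit P2@[44:49],P6@[48:49]
[50] read 'a'  n10⇒n5 ·f  emit P3@[50:50]
[51] read 'a'  n5⇒n6  emit P3@[51:51]
[52] read 'c'  n6⇒n7
[53] read 'b'  n7⇒n8
[54] read 'a'  n8⇒n9  emit P0@[53:54],P3@[54:54]
[55] read 'd'  n9⇒n10  emit P2@[50:55],P6@[54:55]
[56] read 'b'  n10⇒n1 ·f
[57] read 'a'  n1⇒n2  emit P0@[56:57],P3@[57:57]
[58] read 'b'  n2⇒n1 ·f
[59] read 'a'  n1⇒n2  emit P0@[58:59],P3@[59:59]
[60] read 'c'  n2⇒n11 ·f

Matches: [[1,1],[1,3],[2,3],[6,1],[6,3],[8,1],[8,3],[10,4],[12,0],[12,3],[13,3],[14,3],[17,0],[17,3],[18,2],[18,6],[19,3],[20,6],[24,3],[25,3],[25,5],[28,1],[28,3],[30,1],[30,3],[32,4],[35,1],[35,3],[37,1],[37,3],[39,4],[43,3],[44,3],[44,5],[45,3],[48,0],[48,3],[49,2],[49,6],[50,3],[51,3],[54,0],[54,3],[55,2],[55,6],[57,0],[57,3],[59,0],[59,3]]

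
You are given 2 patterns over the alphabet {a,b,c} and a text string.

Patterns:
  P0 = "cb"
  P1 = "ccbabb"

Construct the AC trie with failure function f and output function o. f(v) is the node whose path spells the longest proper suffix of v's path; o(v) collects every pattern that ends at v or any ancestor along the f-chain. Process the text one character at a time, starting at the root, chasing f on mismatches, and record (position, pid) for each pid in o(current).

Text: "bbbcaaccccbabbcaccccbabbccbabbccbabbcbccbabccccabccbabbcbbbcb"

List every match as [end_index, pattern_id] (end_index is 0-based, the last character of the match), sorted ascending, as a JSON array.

Build automaton:
Trie (insert patterns):
  n0 'ε': c→1
  n1 'c': b→2 c→3
  n2 'cb': ·  ←P0
  n3 'cc': b→4
  n4 'ccb': a→5
  n5 'ccba': b→6
  n6 'ccbab': b→7
  n7 'ccbabb': ·  ←P1

BFS fail/out derivation:
  n1('c'): parent n0 fail=0; on 'c' 0 → fail=0;  out ∅∪∅=∅
  n2('cb'): parent n1 fail=0; on 'b' 0 → fail=0;  out {0}∪∅={0}
  n3('cc'): parent n1 fail=0; on 'c' 0 → fail=1;  out ∅∪∅=∅
  n4('ccb'): parent n3 fail=1; on 'b' 1 → fail=2;  out ∅∪{0}={0}
  n5('ccba'): parent n4 fail=2; on 'a' 2→0 → fail=0;  out ∅∪∅=∅
  n6('ccbab'): parent n5 fail=0; on 'b' 0 → fail=0;  out ∅∪∅=∅
  n7('ccbabb'): parent n6 fail=0; on 'b' 0 → fail=0;  out {1}∪∅={1}

Scan:
pos 0 'b': at 0
pos 1 'b': at 0
pos 2 'b': at 0
pos 3 'c': at 1
pos 4 'a': at 0 (via fail)
pos 5 'a': at 0
pos 6 'c': at 1
pos 7 'c': at 3
pos 8 'c': at 3 (via fail)
pos 9 'c': at 3 (via fail)
pos 10 'b': at 4  → match P0@[9:10]
pos 11 'a': at 5
pos 12 'b': at 6
pos 13 'b': at 7  → match P1@[8:13]
pos 14 'c': at 1 (via fail)
pos 15 'a': at 0 (via fail)
pos 16 'c': at 1
pos 17 'c': at 3
pos 18 'c': at 3 (via fail)
pos 19 'c': at 3 (via fail)
pos 20 'b': at 4  → match P0@[19:20]
pos 21 'a': at 5
pos 22 'b': at 6
pos 23 'b': at 7  → match P1@[18:23]
pos 24 'c': at 1 (via fail)
pos 25 'c': at 3
pos 26 'b': at 4  → match P0@[25:26]
pos 27 'a': at 5
pos 28 'b': at 6
pos 29 'b': at 7  → match P1@[24:29]
pos 30 'c': at 1 (via fail)
pos 31 'c': at 3
pos 32 'b': at 4  → match P0@[31:32]
pos 33 'a': at 5
pos 34 'b': at 6
pos 35 'b': at 7  → match P1@[30:35]
pos 36 'c': at 1 (via fail)
pos 37 'b': at 2  → match P0@[36:37]
pos 38 'c': at 1 (via fail)
pos 39 'c': at 3
pos 40 'b': at 4  → match P0@[39:40]
pos 41 'a': at 5
pos 42 'b': at 6
pos 43 'c': at 1 (via fail)
pos 44 'c': at 3
pos 45 'c': at 3 (via fail)
pos 46 'c': at 3 (via fail)
pos 47 'a': at 0 (via fail)
pos 48 'b': at 0
pos 49 'c': at 1
pos 50 'c': at 3
pos 51 'b': at 4  → match P0@[50:51]
pos 52 'a': at 5
pos 53 'b': at 6
pos 54 'b': at 7  → match P1@[49:54]
pos 55 'c': at 1 (via fail)
pos 56 'b': at 2  → match P0@[55:56]
pos 57 'b': at 0 (via fail)
pos 58 'b': at 0
pos 59 'c': at 1
pos 60 'b': at 2  → match P0@[59:60]

Result: [[10,0],[13,1],[20,0],[23,1],[26,0],[29,1],[32,0],[35,1],[37,0],[40,0],[51,0],[54,1],[56,0],[60,0]]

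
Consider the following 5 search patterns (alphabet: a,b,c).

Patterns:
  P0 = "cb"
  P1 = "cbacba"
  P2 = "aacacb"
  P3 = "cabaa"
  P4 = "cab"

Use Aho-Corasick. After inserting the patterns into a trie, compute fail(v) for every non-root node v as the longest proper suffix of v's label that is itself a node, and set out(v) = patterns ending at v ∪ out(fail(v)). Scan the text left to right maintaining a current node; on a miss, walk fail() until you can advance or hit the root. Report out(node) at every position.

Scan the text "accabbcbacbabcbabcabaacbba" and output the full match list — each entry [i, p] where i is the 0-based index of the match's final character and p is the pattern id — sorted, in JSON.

Build automaton:
Trie (insert patterns):
  0='ε' goto a→7 c→1
  1='c' goto a→13 b→2
  2='cb' goto a→3  [P0 ends]
  3='cba' goto c→4
  4='cbac' goto b→5
  5='cbacb' goto a→6
  6='cbacba' goto ·  [P1 ends]
  7='a' goto a→8
  8='aa' goto c→9
  9='aac' goto a→10
  10='aaca' goto c→11
  11='aacac' goto b→12
  12='aacacb' goto ·  [P2 ends]
  13='ca' goto b→14
  14='cab' goto a→15  [P4 ends]
  15='caba' goto a→16
  16='cabaa' goto ·  [P3 ends]

BFS fail/out derivation:
  n1('c'): parent n0 fail=0; on 'c' 0 → fail=0;  out ∅∪∅=∅
  n7('a'): parent n0 fail=0; on 'a' 0 → fail=0;  out ∅∪∅=∅
  n2('cb'): parent n1 fail=0; on 'b' 0 → fail=0;  out {0}∪∅={0}
  n8('aa'): parent n7 fail=0; on 'a' 0 → fail=7;  out ∅∪∅=∅
  n13('ca'): parent n1 fail=0; on 'a' 0 → fail=7;  out ∅∪∅=∅
  n3('cba'): parent n2 fail=0; on 'a' 0 → fail=7;  out ∅∪∅=∅
  n9('aac'): parent n8 fail=7; on 'c' 7→0 → fail=1;  out ∅∪∅=∅
  n14('cab'): parent n13 fail=7; on 'b' 7→0 → fail=0;  out {4}∪∅={4}
  n4('cbac'): parent n3 fail=7; on 'c' 7→0 → fail=1;  out ∅∪∅=∅
  n10('aaca'): parent n9 fail=1; on 'a' 1 → fail=13;  out ∅∪∅=∅
  n15('caba'): parent n14 fail=0; on 'a' 0 → fail=7;  out ∅∪∅=∅
  n5('cbacb'): parent n4 fail=1; on 'b' 1 → fail=2;  out ∅∪{0}={0}
  n11('aacac'): parent n10 fail=13; on 'c' 13→7→0 → fail=1;  out ∅∪∅=∅
  n16('cabaa'): parent n15 fail=7; on 'a' 7 → fail=8;  out {3}∪∅={3}
  n6('cbacba'): parent n5 fail=2; on 'a' 2 → fail=3;  out {1}∪∅={1}
  n12('aacacb'): parent n11 fail=1; on 'b' 1 → fail=2;  out {2}∪{0}={0,2}

Text stream:
i=0 'a': node 0→7
i=1 'c': node 7→1 ·f
i=2 'c': node 1→1 ·f
i=3 'a': node 1→13
i=4 'b': node 13→14  → match P4@[2:4]
i=5 'b': node 14→0 ·f
i=6 'c': node 0→1
i=7 'b': node 1→2  → match P0@[6:7]
i=8 'a': node 2→3
i=9 'c': node 3→4
i=10 'b': node 4→5  → match P0@[9:10]
i=11 'a': node 5→6  → match P1@[6:11]
i=12 'b': node 6→0 ·f
i=13 'c': node 0→1
i=14 'b': node 1→2  → match P0@[13:14]
i=15 'a': node 2→3
i=16 'b': node 3→0 ·f
i=17 'c': node 0→1
i=18 'a': node 1→13
i=19 'b': node 13→14  → match P4@[17:19]
i=20 'a': node 14→15
i=21 'a': node 15→16  → match P3@[17:21]
i=22 'c': node 16→9 ·f
i=23 'b': node 9→2 ·f  → match P0@[22:23]
i=24 'b': node 2→0 ·f
i=25 'a': node 0→7

Matches: [[4,4],[7,0],[10,0],[11,1],[14,0],[19,4],[21,3],[23,0]]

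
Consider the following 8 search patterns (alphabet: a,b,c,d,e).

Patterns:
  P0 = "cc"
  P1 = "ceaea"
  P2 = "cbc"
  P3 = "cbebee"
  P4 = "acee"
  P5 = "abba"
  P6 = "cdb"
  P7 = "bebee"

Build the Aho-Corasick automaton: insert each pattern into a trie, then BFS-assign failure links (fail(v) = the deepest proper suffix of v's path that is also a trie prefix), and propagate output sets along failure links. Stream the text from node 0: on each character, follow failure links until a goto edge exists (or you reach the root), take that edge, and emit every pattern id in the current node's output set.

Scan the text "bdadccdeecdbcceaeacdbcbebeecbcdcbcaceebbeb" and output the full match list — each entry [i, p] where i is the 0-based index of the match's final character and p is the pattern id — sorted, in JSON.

Build automaton:
Trie (insert patterns):
  n0 'ε': a→13 b→22 c→1
  n1 'c': b→7 c→2 d→20 e→3
  n2 'cc': ·  ←P0
  n3 'ce': a→4
  n4 'cea': e→5
  n5 'ceae': a→6
  n6 'ceaea': ·  ←P1
  n7 'cb': c→8 e→9
  n8 'cbc': ·  ←P2
  n9 'cbe': b→10
  n10 'cbeb': e→11
  n11 'cbebe': e→12
  n12 'cbebee': ·  ←P3
  n13 'a': b→17 c→14
  n14 'ac': e→15
  n15 'ace': e→16
  n16 'acee': ·  ←P4
  n17 'ab': b→18
  n18 'abb': a→19
  n19 'abba': ·  ←P5
  n20 'cd': b→21
  n21 'cdb': ·  ←P6
  n22 'b': e→23
  n23 'be': b→24
  n24 'beb': e→25
  n25 'bebe': e→26
  n26 'bebee': ·  ←P7

Failure links (BFS by depth):
  fail(1) 'c': from fail(0)=0 chase 'c': 0 ⇒ 0;  out=∅∪out(0)=∅
  fail(13) 'a': from fail(0)=0 chase 'a': 0 ⇒ 0;  out=∅∪out(0)=∅
  fail(22) 'b': from fail(0)=0 chase 'b': 0 ⇒ 0;  out=∅∪out(0)=∅
  fail(2) 'cc': from fail(1)=0 chase 'c': 0 ⇒ 1;  out={0}∪out(1)={0}
  fail(3) 'ce': from fail(1)=0 chase 'e': 0 ⇒ 0;  out=∅∪out(0)=∅
  fail(7) 'cb': from fail(1)=0 chase 'b': 0 ⇒ 22;  out=∅∪out(22)=∅
  fail(14) 'ac': from fail(13)=0 chase 'c': 0 ⇒ 1;  out=∅∪out(1)=∅
  fail(17) 'ab': from fail(13)=0 chase 'b': 0 ⇒ 22;  out=∅∪out(22)=∅
  fail(20) 'cd': from fail(1)=0 chase 'd': 0 ⇒ 0;  out=∅∪out(0)=∅
  fail(23) 'be': from fail(22)=0 chase 'e': 0 ⇒ 0;  out=∅∪out(0)=∅
  fail(4) 'cea': from fail(3)=0 chase 'a': 0 ⇒ 13;  out=∅∪out(13)=∅
  fail(8) 'cbc': from fail(7)=22 chase 'c': 22→0 ⇒ 1;  out={2}∪out(1)={2}
  fail(9) 'cbe': from fail(7)=22 chase 'e': 22 ⇒ 23;  out=∅∪out(23)=∅
  fail(15) 'ace': from fail(14)=1 chase 'e': 1 ⇒ 3;  out=∅∪out(3)=∅
  fail(18) 'abb': from fail(17)=22 chase 'b': 22→0 ⇒ 22;  out=∅∪out(22)=∅
  fail(21) 'cdb': from fail(20)=0 chase 'b': 0 ⇒ 22;  out={6}∪out(22)={6}
  fail(24) 'beb': from fail(23)=0 chase 'b': 0 ⇒ 22;  out=∅∪out(22)=∅
  fail(5) 'ceae': from fail(4)=13 chase 'e': 13→0 ⇒ 0;  out=∅∪out(0)=∅
  fail(10) 'cbeb': from fail(9)=23 chase 'b': 23 ⇒ 24;  out=∅∪out(24)=∅
  fail(16) 'acee': from fail(15)=3 chase 'e': 3→0 ⇒ 0;  out={4}∪out(0)={4}
  fail(19) 'abba': from fail(18)=22 chase 'a': 22→0 ⇒ 13;  out={5}∪out(13)={5}
  fail(25) 'bebe': from fail(24)=22 chase 'e': 22 ⇒ 23;  out=∅∪out(23)=∅
  fail(6) 'ceaea': from fail(5)=0 chase 'a': 0 ⇒ 13;  out={1}∪out(13)={1}
  fail(11) 'cbebe': from fail(10)=24 chase 'e': 24 ⇒ 25;  out=∅∪out(25)=∅
  fail(26) 'bebee': from fail(25)=23 chase 'e': 23→0 ⇒ 0;  out={7}∪out(0)={7}
  fail(12) 'cbebee': from fail(11)=25 chase 'e': 25 ⇒ 26;  out={3}∪out(26)={3,7}

Text stream:
pos 0 'b': at 22
pos 1 'd': at 0 (via fail)
pos 2 'a': at 13
pos 3 'd': at 0 (via fail)
pos 4 'c': at 1
pos 5 'c': at 2  emit P0@[4:5]
pos 6 'd': at 20 (via fail)
pos 7 'e': at 0 (via fail)
pos 8 'e': at 0
pos 9 'c': at 1
pos 10 'd': at 20
pos 11 'b': at 21  emit P6@[9:11]
pos 12 'c': at 1 (via fail)
pos 13 'c': at 2  emit P0@[12:13]
pos 14 'e': at 3 (via fail)
pos 15 'a': at 4
pos 16 'e': at 5
pos 17 'a': at 6  emit P1@[13:17]
pos 18 'c': at 14 (via fail)
pos 19 'd': at 20 (via fail)
pos 20 'b': at 21  emit P6@[18:20]
pos 21 'c': at 1 (via fail)
pos 22 'b': at 7
pos 23 'e': at 9
pos 24 'b': at 10
pos 25 'e': at 11
pos 26 'e': at 12  emit P3@[21:26],P7@[22:26]
pos 27 'c': at 1 (via fail)
pos 28 'b': at 7
pos 29 'c': at 8  emit P2@[27:29]
pos 30 'd': at 20 (via fail)
pos 31 'c': at 1 (via fail)
pos 32 'b': at 7
pos 33 'c': at 8  emit P2@[31:33]
pos 34 'a': at 13 (via fail)
pos 35 'c': at 14
pos 36 'e': at 15
pos 37 'e': at 16  emit P4@[34:37]
pos 38 'b': at 22 (via fail)
pos 39 'b': at 22 (via fail)
pos 40 'e': at 23
pos 41 'b': at 24

Result: [[5,0],[11,6],[13,0],[17,1],[20,6],[26,3],[26,7],[29,2],[33,2],[37,4]]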